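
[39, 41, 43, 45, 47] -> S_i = 39 + 2*i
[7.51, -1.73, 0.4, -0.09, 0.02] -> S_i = 7.51*(-0.23)^i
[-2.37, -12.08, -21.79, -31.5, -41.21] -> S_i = -2.37 + -9.71*i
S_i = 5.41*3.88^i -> [5.41, 20.99, 81.44, 316.0, 1226.1]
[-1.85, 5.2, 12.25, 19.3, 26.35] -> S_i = -1.85 + 7.05*i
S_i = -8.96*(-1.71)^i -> [-8.96, 15.32, -26.2, 44.8, -76.61]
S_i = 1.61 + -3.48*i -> [1.61, -1.87, -5.35, -8.83, -12.31]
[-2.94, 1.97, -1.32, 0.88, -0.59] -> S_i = -2.94*(-0.67)^i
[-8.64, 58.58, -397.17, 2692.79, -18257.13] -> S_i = -8.64*(-6.78)^i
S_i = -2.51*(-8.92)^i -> [-2.51, 22.39, -199.71, 1781.43, -15890.34]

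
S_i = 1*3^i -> [1, 3, 9, 27, 81]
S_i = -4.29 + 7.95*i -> [-4.29, 3.66, 11.61, 19.56, 27.51]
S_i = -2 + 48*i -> [-2, 46, 94, 142, 190]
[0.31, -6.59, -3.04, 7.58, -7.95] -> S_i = Random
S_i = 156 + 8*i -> [156, 164, 172, 180, 188]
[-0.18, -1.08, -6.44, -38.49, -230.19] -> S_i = -0.18*5.98^i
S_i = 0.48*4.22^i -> [0.48, 2.03, 8.55, 36.07, 152.23]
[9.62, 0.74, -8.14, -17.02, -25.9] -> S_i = 9.62 + -8.88*i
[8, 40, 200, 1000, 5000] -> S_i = 8*5^i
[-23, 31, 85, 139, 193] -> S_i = -23 + 54*i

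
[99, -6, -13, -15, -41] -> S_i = Random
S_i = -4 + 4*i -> [-4, 0, 4, 8, 12]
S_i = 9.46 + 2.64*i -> [9.46, 12.1, 14.74, 17.38, 20.02]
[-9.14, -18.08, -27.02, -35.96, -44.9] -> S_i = -9.14 + -8.94*i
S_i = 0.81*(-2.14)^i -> [0.81, -1.73, 3.71, -7.94, 16.99]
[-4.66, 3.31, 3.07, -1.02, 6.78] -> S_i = Random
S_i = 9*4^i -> [9, 36, 144, 576, 2304]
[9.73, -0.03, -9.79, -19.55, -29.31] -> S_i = 9.73 + -9.76*i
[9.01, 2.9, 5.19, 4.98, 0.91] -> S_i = Random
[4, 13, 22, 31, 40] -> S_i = 4 + 9*i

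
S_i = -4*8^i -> [-4, -32, -256, -2048, -16384]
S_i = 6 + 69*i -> [6, 75, 144, 213, 282]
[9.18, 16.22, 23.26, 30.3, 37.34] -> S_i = 9.18 + 7.04*i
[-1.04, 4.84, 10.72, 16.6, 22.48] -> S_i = -1.04 + 5.88*i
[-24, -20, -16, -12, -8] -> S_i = -24 + 4*i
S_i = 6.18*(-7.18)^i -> [6.18, -44.37, 318.59, -2287.5, 16424.28]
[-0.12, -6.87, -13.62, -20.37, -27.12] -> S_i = -0.12 + -6.75*i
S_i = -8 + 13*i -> [-8, 5, 18, 31, 44]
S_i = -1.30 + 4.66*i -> [-1.3, 3.36, 8.02, 12.68, 17.34]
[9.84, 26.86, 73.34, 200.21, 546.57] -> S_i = 9.84*2.73^i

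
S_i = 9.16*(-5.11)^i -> [9.16, -46.81, 239.19, -1222.24, 6245.67]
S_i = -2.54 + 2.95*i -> [-2.54, 0.41, 3.36, 6.31, 9.26]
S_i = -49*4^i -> [-49, -196, -784, -3136, -12544]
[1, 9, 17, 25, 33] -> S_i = 1 + 8*i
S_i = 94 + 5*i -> [94, 99, 104, 109, 114]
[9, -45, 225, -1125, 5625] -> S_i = 9*-5^i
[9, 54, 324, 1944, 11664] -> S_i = 9*6^i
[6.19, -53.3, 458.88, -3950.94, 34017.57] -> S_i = 6.19*(-8.61)^i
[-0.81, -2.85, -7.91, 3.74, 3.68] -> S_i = Random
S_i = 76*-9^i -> [76, -684, 6156, -55404, 498636]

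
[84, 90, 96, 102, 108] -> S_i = 84 + 6*i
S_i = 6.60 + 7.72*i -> [6.6, 14.32, 22.04, 29.76, 37.48]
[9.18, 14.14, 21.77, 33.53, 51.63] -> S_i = 9.18*1.54^i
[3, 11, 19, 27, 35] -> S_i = 3 + 8*i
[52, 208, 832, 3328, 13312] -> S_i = 52*4^i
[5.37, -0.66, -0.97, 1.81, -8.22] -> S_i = Random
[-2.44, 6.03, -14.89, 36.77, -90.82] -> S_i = -2.44*(-2.47)^i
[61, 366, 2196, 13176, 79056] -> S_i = 61*6^i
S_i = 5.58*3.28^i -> [5.58, 18.3, 60.03, 196.9, 645.85]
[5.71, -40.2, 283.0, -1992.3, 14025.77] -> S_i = 5.71*(-7.04)^i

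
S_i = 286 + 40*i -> [286, 326, 366, 406, 446]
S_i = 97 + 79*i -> [97, 176, 255, 334, 413]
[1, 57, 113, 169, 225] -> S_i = 1 + 56*i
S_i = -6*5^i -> [-6, -30, -150, -750, -3750]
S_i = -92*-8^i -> [-92, 736, -5888, 47104, -376832]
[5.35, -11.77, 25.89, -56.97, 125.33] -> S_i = 5.35*(-2.20)^i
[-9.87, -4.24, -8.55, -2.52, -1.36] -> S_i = Random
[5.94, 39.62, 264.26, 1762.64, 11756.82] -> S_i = 5.94*6.67^i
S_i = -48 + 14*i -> [-48, -34, -20, -6, 8]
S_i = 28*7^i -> [28, 196, 1372, 9604, 67228]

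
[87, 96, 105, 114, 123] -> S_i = 87 + 9*i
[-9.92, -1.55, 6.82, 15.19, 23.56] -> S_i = -9.92 + 8.37*i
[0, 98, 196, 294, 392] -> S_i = 0 + 98*i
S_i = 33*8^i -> [33, 264, 2112, 16896, 135168]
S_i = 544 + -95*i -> [544, 449, 354, 259, 164]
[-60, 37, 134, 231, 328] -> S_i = -60 + 97*i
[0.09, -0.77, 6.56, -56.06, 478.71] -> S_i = 0.09*(-8.54)^i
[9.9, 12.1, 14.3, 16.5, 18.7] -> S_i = 9.90 + 2.20*i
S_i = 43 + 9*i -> [43, 52, 61, 70, 79]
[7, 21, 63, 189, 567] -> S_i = 7*3^i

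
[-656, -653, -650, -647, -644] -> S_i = -656 + 3*i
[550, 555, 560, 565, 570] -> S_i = 550 + 5*i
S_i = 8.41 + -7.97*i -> [8.41, 0.44, -7.53, -15.5, -23.47]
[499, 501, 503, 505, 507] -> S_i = 499 + 2*i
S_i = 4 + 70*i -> [4, 74, 144, 214, 284]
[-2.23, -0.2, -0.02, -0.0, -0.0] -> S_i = -2.23*0.09^i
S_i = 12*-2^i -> [12, -24, 48, -96, 192]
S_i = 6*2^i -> [6, 12, 24, 48, 96]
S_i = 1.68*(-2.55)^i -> [1.68, -4.28, 10.92, -27.86, 71.03]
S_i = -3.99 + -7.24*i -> [-3.99, -11.23, -18.47, -25.71, -32.95]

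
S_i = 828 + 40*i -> [828, 868, 908, 948, 988]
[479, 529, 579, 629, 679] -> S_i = 479 + 50*i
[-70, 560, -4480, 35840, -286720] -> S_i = -70*-8^i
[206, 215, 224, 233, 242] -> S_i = 206 + 9*i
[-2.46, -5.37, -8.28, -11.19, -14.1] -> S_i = -2.46 + -2.91*i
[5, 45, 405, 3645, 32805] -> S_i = 5*9^i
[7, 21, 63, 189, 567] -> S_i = 7*3^i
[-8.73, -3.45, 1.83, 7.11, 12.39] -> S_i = -8.73 + 5.28*i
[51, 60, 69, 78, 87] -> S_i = 51 + 9*i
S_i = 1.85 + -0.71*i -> [1.85, 1.14, 0.43, -0.28, -0.99]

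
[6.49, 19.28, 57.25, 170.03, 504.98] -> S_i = 6.49*2.97^i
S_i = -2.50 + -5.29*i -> [-2.5, -7.79, -13.08, -18.37, -23.66]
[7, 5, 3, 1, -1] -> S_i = 7 + -2*i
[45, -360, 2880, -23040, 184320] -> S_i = 45*-8^i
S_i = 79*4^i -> [79, 316, 1264, 5056, 20224]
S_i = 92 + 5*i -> [92, 97, 102, 107, 112]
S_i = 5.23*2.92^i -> [5.23, 15.27, 44.59, 130.21, 380.22]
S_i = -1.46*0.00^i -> [-1.46, -0.0, -0.0, -0.0, -0.0]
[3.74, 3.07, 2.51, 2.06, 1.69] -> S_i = 3.74*0.82^i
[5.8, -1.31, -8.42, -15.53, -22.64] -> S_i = 5.80 + -7.11*i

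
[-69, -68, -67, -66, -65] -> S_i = -69 + 1*i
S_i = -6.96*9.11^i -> [-6.96, -63.41, -577.63, -5262.16, -47938.31]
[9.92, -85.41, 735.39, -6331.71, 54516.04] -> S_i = 9.92*(-8.61)^i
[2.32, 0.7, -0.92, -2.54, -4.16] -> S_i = 2.32 + -1.62*i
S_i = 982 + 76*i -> [982, 1058, 1134, 1210, 1286]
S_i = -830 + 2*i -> [-830, -828, -826, -824, -822]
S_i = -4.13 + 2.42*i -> [-4.13, -1.71, 0.71, 3.13, 5.55]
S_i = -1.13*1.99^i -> [-1.13, -2.25, -4.47, -8.91, -17.72]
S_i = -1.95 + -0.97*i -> [-1.95, -2.92, -3.89, -4.86, -5.83]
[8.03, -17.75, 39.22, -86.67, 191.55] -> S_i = 8.03*(-2.21)^i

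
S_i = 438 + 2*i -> [438, 440, 442, 444, 446]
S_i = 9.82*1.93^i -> [9.82, 18.95, 36.58, 70.6, 136.25]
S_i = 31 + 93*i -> [31, 124, 217, 310, 403]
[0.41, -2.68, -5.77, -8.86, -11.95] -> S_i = 0.41 + -3.09*i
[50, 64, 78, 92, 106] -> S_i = 50 + 14*i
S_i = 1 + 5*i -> [1, 6, 11, 16, 21]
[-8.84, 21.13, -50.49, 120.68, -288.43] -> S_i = -8.84*(-2.39)^i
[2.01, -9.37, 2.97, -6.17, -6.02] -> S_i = Random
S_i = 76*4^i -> [76, 304, 1216, 4864, 19456]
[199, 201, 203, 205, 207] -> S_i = 199 + 2*i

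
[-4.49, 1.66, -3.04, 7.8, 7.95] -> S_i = Random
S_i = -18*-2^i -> [-18, 36, -72, 144, -288]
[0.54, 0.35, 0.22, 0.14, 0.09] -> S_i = 0.54*0.64^i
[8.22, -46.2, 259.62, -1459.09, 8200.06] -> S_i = 8.22*(-5.62)^i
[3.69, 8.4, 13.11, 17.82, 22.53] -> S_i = 3.69 + 4.71*i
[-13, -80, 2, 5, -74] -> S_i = Random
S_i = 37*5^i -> [37, 185, 925, 4625, 23125]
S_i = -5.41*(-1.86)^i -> [-5.41, 10.06, -18.72, 34.81, -64.75]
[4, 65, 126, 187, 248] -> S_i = 4 + 61*i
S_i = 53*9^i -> [53, 477, 4293, 38637, 347733]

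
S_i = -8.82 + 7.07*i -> [-8.82, -1.75, 5.32, 12.39, 19.46]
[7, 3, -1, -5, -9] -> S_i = 7 + -4*i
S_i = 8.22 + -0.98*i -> [8.22, 7.24, 6.26, 5.28, 4.3]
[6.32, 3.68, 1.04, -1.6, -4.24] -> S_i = 6.32 + -2.64*i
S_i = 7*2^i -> [7, 14, 28, 56, 112]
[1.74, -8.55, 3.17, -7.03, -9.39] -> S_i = Random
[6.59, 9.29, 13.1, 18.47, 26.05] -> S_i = 6.59*1.41^i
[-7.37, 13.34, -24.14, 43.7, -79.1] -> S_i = -7.37*(-1.81)^i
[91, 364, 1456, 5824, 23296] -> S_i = 91*4^i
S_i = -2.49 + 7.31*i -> [-2.49, 4.82, 12.13, 19.44, 26.75]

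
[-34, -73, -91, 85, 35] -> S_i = Random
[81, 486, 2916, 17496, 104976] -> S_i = 81*6^i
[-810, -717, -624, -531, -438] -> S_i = -810 + 93*i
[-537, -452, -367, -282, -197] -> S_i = -537 + 85*i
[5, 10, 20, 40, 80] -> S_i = 5*2^i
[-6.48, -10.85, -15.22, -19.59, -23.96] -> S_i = -6.48 + -4.37*i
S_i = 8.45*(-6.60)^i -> [8.45, -55.77, 368.08, -2429.34, 16033.65]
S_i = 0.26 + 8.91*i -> [0.26, 9.17, 18.08, 26.99, 35.9]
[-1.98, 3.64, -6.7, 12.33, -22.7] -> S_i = -1.98*(-1.84)^i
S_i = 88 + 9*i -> [88, 97, 106, 115, 124]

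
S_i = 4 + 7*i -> [4, 11, 18, 25, 32]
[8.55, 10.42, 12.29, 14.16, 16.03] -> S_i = 8.55 + 1.87*i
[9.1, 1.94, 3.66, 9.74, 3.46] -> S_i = Random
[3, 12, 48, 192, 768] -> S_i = 3*4^i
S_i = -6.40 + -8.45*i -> [-6.4, -14.85, -23.3, -31.75, -40.2]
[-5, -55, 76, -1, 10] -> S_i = Random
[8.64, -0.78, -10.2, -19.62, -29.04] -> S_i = 8.64 + -9.42*i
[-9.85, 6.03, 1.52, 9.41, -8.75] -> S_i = Random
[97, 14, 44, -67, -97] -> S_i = Random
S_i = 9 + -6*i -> [9, 3, -3, -9, -15]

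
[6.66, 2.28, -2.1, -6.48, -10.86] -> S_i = 6.66 + -4.38*i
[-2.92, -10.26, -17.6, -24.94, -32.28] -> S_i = -2.92 + -7.34*i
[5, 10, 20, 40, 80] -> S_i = 5*2^i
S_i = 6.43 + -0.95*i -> [6.43, 5.48, 4.53, 3.58, 2.63]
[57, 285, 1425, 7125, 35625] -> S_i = 57*5^i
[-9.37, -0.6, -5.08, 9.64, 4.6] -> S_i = Random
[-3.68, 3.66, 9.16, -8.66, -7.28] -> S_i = Random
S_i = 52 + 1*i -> [52, 53, 54, 55, 56]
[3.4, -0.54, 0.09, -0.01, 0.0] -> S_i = 3.40*(-0.16)^i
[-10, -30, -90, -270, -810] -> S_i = -10*3^i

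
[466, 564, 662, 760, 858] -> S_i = 466 + 98*i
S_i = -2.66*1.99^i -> [-2.66, -5.29, -10.53, -20.96, -41.72]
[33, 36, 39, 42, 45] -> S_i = 33 + 3*i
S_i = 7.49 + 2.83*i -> [7.49, 10.32, 13.15, 15.98, 18.81]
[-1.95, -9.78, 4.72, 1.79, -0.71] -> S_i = Random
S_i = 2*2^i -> [2, 4, 8, 16, 32]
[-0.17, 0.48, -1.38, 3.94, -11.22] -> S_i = -0.17*(-2.85)^i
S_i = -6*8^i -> [-6, -48, -384, -3072, -24576]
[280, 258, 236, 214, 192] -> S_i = 280 + -22*i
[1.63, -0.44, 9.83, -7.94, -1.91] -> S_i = Random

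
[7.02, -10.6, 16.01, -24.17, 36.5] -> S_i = 7.02*(-1.51)^i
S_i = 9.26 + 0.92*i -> [9.26, 10.18, 11.1, 12.02, 12.94]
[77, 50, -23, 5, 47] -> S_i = Random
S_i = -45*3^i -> [-45, -135, -405, -1215, -3645]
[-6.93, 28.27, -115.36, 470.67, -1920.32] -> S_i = -6.93*(-4.08)^i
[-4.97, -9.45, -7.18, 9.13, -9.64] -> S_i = Random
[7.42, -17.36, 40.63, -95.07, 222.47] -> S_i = 7.42*(-2.34)^i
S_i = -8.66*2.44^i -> [-8.66, -21.13, -51.56, -125.8, -306.96]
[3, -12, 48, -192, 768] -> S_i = 3*-4^i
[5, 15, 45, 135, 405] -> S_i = 5*3^i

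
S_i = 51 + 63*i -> [51, 114, 177, 240, 303]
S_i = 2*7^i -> [2, 14, 98, 686, 4802]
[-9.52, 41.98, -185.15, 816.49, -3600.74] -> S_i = -9.52*(-4.41)^i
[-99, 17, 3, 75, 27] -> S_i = Random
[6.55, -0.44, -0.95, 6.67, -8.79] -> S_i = Random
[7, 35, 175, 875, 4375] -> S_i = 7*5^i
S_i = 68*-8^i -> [68, -544, 4352, -34816, 278528]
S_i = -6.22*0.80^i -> [-6.22, -4.98, -3.98, -3.18, -2.55]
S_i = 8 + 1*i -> [8, 9, 10, 11, 12]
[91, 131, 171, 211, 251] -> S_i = 91 + 40*i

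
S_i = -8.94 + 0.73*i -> [-8.94, -8.21, -7.48, -6.75, -6.02]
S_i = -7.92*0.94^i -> [-7.92, -7.44, -7.0, -6.58, -6.18]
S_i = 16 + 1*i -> [16, 17, 18, 19, 20]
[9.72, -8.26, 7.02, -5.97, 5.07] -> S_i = 9.72*(-0.85)^i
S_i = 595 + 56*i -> [595, 651, 707, 763, 819]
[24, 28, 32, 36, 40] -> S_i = 24 + 4*i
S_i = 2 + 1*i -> [2, 3, 4, 5, 6]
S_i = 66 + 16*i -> [66, 82, 98, 114, 130]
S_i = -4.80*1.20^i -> [-4.8, -5.76, -6.91, -8.29, -9.95]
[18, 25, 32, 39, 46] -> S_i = 18 + 7*i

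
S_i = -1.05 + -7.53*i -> [-1.05, -8.58, -16.11, -23.64, -31.17]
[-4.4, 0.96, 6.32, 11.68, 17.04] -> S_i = -4.40 + 5.36*i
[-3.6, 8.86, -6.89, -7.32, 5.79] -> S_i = Random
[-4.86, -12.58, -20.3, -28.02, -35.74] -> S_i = -4.86 + -7.72*i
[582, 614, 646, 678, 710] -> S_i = 582 + 32*i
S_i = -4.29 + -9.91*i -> [-4.29, -14.2, -24.11, -34.02, -43.93]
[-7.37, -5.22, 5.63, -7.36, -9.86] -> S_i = Random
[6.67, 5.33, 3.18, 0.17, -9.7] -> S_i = Random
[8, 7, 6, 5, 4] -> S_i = 8 + -1*i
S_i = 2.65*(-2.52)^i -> [2.65, -6.68, 16.83, -42.41, 106.87]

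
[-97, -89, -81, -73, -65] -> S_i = -97 + 8*i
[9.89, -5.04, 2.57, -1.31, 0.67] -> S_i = 9.89*(-0.51)^i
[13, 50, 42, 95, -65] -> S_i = Random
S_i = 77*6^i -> [77, 462, 2772, 16632, 99792]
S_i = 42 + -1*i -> [42, 41, 40, 39, 38]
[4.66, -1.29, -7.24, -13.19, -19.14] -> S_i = 4.66 + -5.95*i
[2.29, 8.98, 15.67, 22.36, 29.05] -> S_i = 2.29 + 6.69*i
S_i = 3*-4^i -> [3, -12, 48, -192, 768]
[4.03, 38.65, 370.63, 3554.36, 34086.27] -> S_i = 4.03*9.59^i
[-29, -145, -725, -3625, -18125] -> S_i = -29*5^i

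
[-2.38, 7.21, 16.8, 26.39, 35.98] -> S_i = -2.38 + 9.59*i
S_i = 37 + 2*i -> [37, 39, 41, 43, 45]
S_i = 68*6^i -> [68, 408, 2448, 14688, 88128]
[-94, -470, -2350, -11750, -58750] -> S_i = -94*5^i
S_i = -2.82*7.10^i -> [-2.82, -20.02, -142.16, -1009.31, -7166.09]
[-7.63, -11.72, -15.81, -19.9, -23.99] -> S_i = -7.63 + -4.09*i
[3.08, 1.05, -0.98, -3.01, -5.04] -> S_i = 3.08 + -2.03*i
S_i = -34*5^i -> [-34, -170, -850, -4250, -21250]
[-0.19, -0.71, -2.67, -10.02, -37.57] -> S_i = -0.19*3.75^i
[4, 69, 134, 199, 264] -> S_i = 4 + 65*i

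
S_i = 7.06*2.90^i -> [7.06, 20.47, 59.37, 172.19, 499.34]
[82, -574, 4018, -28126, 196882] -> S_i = 82*-7^i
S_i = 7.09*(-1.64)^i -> [7.09, -11.63, 19.07, -31.27, 51.29]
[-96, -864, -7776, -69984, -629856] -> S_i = -96*9^i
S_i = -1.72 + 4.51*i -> [-1.72, 2.79, 7.3, 11.81, 16.32]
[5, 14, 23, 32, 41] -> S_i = 5 + 9*i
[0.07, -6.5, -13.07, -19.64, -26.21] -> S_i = 0.07 + -6.57*i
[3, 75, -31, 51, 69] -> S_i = Random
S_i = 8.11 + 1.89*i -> [8.11, 10.0, 11.89, 13.78, 15.67]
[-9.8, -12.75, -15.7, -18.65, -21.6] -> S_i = -9.80 + -2.95*i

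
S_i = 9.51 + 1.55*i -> [9.51, 11.06, 12.61, 14.16, 15.71]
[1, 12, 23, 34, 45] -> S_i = 1 + 11*i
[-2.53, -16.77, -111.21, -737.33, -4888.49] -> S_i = -2.53*6.63^i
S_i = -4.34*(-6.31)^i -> [-4.34, 27.39, -172.8, 1090.38, -6880.3]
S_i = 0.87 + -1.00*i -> [0.87, -0.13, -1.13, -2.13, -3.13]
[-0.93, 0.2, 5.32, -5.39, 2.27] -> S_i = Random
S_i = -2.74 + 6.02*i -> [-2.74, 3.28, 9.3, 15.32, 21.34]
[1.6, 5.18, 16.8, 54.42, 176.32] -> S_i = 1.60*3.24^i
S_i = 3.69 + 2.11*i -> [3.69, 5.8, 7.91, 10.02, 12.13]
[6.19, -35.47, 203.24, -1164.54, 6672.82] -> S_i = 6.19*(-5.73)^i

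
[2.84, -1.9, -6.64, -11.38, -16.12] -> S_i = 2.84 + -4.74*i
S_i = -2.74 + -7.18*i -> [-2.74, -9.92, -17.1, -24.28, -31.46]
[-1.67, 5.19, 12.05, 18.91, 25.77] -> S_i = -1.67 + 6.86*i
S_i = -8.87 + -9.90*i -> [-8.87, -18.77, -28.67, -38.57, -48.47]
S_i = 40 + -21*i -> [40, 19, -2, -23, -44]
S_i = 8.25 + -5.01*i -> [8.25, 3.24, -1.77, -6.78, -11.79]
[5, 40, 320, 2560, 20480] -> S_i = 5*8^i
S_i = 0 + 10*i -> [0, 10, 20, 30, 40]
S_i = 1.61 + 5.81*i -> [1.61, 7.42, 13.23, 19.04, 24.85]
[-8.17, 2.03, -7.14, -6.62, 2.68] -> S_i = Random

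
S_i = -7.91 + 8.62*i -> [-7.91, 0.71, 9.33, 17.95, 26.57]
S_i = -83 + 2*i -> [-83, -81, -79, -77, -75]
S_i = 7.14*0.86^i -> [7.14, 6.14, 5.28, 4.54, 3.91]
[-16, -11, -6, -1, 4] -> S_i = -16 + 5*i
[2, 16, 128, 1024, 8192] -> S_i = 2*8^i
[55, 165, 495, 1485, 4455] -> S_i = 55*3^i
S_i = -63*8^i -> [-63, -504, -4032, -32256, -258048]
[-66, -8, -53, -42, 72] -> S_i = Random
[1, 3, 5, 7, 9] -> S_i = 1 + 2*i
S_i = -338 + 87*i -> [-338, -251, -164, -77, 10]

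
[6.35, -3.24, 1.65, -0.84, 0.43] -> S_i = 6.35*(-0.51)^i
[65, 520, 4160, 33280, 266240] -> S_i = 65*8^i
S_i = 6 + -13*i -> [6, -7, -20, -33, -46]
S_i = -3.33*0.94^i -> [-3.33, -3.13, -2.94, -2.77, -2.6]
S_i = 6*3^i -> [6, 18, 54, 162, 486]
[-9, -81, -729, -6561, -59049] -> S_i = -9*9^i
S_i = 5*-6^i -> [5, -30, 180, -1080, 6480]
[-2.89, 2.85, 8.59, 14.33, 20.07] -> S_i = -2.89 + 5.74*i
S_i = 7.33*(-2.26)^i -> [7.33, -16.57, 37.44, -84.61, 191.22]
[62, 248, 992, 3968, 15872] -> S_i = 62*4^i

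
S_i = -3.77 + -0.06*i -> [-3.77, -3.83, -3.89, -3.95, -4.01]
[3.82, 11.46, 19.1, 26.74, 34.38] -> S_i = 3.82 + 7.64*i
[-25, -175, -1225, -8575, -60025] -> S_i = -25*7^i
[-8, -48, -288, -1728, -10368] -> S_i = -8*6^i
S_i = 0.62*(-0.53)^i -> [0.62, -0.33, 0.17, -0.09, 0.05]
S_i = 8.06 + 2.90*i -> [8.06, 10.96, 13.86, 16.76, 19.66]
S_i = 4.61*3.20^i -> [4.61, 14.75, 47.21, 151.06, 483.39]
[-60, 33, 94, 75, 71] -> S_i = Random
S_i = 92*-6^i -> [92, -552, 3312, -19872, 119232]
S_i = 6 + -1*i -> [6, 5, 4, 3, 2]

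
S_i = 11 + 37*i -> [11, 48, 85, 122, 159]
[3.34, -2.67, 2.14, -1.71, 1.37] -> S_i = 3.34*(-0.80)^i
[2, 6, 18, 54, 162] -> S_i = 2*3^i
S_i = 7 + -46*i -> [7, -39, -85, -131, -177]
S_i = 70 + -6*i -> [70, 64, 58, 52, 46]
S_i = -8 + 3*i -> [-8, -5, -2, 1, 4]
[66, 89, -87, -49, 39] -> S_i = Random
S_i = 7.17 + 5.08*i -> [7.17, 12.25, 17.33, 22.41, 27.49]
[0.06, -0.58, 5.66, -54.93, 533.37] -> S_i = 0.06*(-9.71)^i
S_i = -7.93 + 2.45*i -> [-7.93, -5.48, -3.03, -0.58, 1.87]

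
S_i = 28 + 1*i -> [28, 29, 30, 31, 32]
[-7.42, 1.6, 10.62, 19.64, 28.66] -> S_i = -7.42 + 9.02*i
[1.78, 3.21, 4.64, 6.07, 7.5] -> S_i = 1.78 + 1.43*i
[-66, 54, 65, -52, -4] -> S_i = Random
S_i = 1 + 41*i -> [1, 42, 83, 124, 165]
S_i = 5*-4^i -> [5, -20, 80, -320, 1280]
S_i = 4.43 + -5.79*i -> [4.43, -1.36, -7.15, -12.94, -18.73]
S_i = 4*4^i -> [4, 16, 64, 256, 1024]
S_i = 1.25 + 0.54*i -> [1.25, 1.79, 2.33, 2.87, 3.41]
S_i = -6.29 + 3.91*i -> [-6.29, -2.38, 1.53, 5.44, 9.35]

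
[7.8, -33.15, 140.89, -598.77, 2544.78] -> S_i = 7.80*(-4.25)^i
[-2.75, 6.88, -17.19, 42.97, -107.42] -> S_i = -2.75*(-2.50)^i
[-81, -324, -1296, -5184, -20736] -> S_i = -81*4^i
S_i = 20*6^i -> [20, 120, 720, 4320, 25920]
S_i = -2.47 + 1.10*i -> [-2.47, -1.37, -0.27, 0.83, 1.93]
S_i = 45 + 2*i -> [45, 47, 49, 51, 53]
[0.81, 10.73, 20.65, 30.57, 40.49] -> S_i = 0.81 + 9.92*i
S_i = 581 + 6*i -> [581, 587, 593, 599, 605]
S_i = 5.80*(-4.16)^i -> [5.8, -24.13, 100.37, -417.55, 1737.01]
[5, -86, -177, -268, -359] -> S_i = 5 + -91*i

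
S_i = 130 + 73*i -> [130, 203, 276, 349, 422]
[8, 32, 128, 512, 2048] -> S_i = 8*4^i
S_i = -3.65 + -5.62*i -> [-3.65, -9.27, -14.89, -20.51, -26.13]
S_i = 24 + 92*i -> [24, 116, 208, 300, 392]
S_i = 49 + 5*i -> [49, 54, 59, 64, 69]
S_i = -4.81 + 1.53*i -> [-4.81, -3.28, -1.75, -0.22, 1.31]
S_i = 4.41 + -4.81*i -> [4.41, -0.4, -5.21, -10.02, -14.83]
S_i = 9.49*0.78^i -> [9.49, 7.4, 5.77, 4.5, 3.51]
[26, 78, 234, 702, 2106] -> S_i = 26*3^i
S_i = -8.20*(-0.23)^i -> [-8.2, 1.89, -0.43, 0.1, -0.02]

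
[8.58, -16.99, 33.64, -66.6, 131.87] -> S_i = 8.58*(-1.98)^i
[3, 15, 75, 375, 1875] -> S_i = 3*5^i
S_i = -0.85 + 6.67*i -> [-0.85, 5.82, 12.49, 19.16, 25.83]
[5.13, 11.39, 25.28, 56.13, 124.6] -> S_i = 5.13*2.22^i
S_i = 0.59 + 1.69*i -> [0.59, 2.28, 3.97, 5.66, 7.35]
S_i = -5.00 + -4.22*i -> [-5.0, -9.22, -13.44, -17.66, -21.88]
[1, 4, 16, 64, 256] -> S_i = 1*4^i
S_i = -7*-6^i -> [-7, 42, -252, 1512, -9072]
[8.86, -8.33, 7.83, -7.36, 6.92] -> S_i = 8.86*(-0.94)^i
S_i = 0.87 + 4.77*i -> [0.87, 5.64, 10.41, 15.18, 19.95]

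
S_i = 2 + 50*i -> [2, 52, 102, 152, 202]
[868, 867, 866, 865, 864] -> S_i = 868 + -1*i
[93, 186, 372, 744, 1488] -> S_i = 93*2^i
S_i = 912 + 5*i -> [912, 917, 922, 927, 932]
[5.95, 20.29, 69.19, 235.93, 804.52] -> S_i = 5.95*3.41^i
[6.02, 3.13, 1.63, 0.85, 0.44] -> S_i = 6.02*0.52^i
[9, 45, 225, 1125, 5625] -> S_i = 9*5^i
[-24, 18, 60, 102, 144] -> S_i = -24 + 42*i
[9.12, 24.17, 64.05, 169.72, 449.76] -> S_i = 9.12*2.65^i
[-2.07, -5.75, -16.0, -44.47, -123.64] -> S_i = -2.07*2.78^i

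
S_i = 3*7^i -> [3, 21, 147, 1029, 7203]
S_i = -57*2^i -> [-57, -114, -228, -456, -912]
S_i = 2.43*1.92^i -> [2.43, 4.67, 8.96, 17.2, 33.02]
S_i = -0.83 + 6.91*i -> [-0.83, 6.08, 12.99, 19.9, 26.81]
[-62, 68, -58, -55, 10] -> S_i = Random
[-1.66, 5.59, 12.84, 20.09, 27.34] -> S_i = -1.66 + 7.25*i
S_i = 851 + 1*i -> [851, 852, 853, 854, 855]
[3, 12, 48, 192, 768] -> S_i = 3*4^i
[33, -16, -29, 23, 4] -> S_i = Random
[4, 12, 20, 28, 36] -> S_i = 4 + 8*i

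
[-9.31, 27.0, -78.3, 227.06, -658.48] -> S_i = -9.31*(-2.90)^i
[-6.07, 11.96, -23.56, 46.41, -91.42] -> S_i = -6.07*(-1.97)^i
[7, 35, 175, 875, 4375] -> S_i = 7*5^i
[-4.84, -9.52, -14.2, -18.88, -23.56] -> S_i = -4.84 + -4.68*i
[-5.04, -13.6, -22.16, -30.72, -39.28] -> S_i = -5.04 + -8.56*i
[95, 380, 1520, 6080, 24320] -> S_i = 95*4^i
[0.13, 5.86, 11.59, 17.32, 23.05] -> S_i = 0.13 + 5.73*i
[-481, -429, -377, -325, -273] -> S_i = -481 + 52*i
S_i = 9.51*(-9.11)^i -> [9.51, -86.64, 789.25, -7190.11, 65501.92]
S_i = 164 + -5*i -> [164, 159, 154, 149, 144]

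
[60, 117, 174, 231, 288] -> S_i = 60 + 57*i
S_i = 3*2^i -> [3, 6, 12, 24, 48]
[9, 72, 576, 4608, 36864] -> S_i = 9*8^i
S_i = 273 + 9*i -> [273, 282, 291, 300, 309]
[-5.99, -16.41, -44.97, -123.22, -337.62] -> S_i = -5.99*2.74^i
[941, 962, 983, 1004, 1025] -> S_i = 941 + 21*i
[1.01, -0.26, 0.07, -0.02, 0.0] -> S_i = 1.01*(-0.26)^i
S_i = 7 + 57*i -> [7, 64, 121, 178, 235]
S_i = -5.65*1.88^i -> [-5.65, -10.62, -19.97, -37.54, -70.58]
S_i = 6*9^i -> [6, 54, 486, 4374, 39366]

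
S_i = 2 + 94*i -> [2, 96, 190, 284, 378]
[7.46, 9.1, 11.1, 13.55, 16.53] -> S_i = 7.46*1.22^i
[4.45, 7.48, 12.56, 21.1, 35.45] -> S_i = 4.45*1.68^i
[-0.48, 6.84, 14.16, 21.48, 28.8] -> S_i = -0.48 + 7.32*i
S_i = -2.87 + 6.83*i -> [-2.87, 3.96, 10.79, 17.62, 24.45]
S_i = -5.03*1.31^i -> [-5.03, -6.59, -8.63, -11.31, -14.81]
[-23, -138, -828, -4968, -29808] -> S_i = -23*6^i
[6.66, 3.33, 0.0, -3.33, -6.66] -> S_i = 6.66 + -3.33*i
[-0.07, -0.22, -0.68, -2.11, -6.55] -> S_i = -0.07*3.11^i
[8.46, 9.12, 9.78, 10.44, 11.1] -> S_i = 8.46 + 0.66*i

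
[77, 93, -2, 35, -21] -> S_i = Random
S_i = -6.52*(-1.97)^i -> [-6.52, 12.84, -25.3, 49.85, -98.2]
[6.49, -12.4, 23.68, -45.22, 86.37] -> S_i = 6.49*(-1.91)^i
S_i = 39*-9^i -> [39, -351, 3159, -28431, 255879]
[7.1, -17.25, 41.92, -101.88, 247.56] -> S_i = 7.10*(-2.43)^i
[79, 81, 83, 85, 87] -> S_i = 79 + 2*i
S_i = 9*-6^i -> [9, -54, 324, -1944, 11664]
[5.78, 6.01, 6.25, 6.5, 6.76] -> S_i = 5.78*1.04^i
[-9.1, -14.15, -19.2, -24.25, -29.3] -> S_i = -9.10 + -5.05*i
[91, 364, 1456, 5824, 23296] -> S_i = 91*4^i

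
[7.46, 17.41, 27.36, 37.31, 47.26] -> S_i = 7.46 + 9.95*i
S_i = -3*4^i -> [-3, -12, -48, -192, -768]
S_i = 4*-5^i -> [4, -20, 100, -500, 2500]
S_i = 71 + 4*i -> [71, 75, 79, 83, 87]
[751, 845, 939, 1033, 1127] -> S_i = 751 + 94*i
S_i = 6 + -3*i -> [6, 3, 0, -3, -6]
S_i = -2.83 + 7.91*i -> [-2.83, 5.08, 12.99, 20.9, 28.81]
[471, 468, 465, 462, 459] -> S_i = 471 + -3*i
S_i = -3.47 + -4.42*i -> [-3.47, -7.89, -12.31, -16.73, -21.15]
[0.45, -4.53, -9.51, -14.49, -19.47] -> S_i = 0.45 + -4.98*i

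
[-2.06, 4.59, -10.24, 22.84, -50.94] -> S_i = -2.06*(-2.23)^i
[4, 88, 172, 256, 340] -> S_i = 4 + 84*i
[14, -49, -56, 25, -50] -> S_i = Random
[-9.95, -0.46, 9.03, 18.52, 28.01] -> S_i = -9.95 + 9.49*i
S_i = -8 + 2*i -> [-8, -6, -4, -2, 0]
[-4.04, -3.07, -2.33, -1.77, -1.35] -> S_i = -4.04*0.76^i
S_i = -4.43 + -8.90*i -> [-4.43, -13.33, -22.23, -31.13, -40.03]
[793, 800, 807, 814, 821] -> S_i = 793 + 7*i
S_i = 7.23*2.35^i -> [7.23, 16.99, 39.93, 93.83, 220.5]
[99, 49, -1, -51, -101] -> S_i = 99 + -50*i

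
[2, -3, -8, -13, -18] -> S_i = 2 + -5*i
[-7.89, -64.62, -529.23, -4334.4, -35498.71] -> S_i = -7.89*8.19^i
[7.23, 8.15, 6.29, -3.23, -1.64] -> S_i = Random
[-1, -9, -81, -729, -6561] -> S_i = -1*9^i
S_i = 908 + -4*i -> [908, 904, 900, 896, 892]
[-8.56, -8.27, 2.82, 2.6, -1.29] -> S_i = Random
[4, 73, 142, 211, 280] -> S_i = 4 + 69*i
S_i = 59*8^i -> [59, 472, 3776, 30208, 241664]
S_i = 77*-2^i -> [77, -154, 308, -616, 1232]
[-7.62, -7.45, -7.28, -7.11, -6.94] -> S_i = -7.62 + 0.17*i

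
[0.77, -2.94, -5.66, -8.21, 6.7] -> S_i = Random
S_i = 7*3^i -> [7, 21, 63, 189, 567]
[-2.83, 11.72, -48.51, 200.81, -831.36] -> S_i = -2.83*(-4.14)^i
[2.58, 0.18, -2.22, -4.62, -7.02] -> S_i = 2.58 + -2.40*i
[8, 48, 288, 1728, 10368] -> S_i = 8*6^i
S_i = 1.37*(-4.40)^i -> [1.37, -6.03, 26.52, -116.7, 513.49]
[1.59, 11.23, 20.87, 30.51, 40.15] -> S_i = 1.59 + 9.64*i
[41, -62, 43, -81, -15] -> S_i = Random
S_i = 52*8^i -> [52, 416, 3328, 26624, 212992]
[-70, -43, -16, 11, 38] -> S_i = -70 + 27*i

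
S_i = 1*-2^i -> [1, -2, 4, -8, 16]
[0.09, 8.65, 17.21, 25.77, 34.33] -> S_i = 0.09 + 8.56*i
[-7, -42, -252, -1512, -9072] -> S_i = -7*6^i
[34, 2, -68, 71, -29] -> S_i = Random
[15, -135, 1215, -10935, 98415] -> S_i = 15*-9^i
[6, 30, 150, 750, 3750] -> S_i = 6*5^i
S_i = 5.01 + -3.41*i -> [5.01, 1.6, -1.81, -5.22, -8.63]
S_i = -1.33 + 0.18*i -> [-1.33, -1.15, -0.97, -0.79, -0.61]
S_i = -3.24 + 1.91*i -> [-3.24, -1.33, 0.58, 2.49, 4.4]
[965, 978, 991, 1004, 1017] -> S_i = 965 + 13*i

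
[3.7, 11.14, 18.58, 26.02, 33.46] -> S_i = 3.70 + 7.44*i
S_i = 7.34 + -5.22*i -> [7.34, 2.12, -3.1, -8.32, -13.54]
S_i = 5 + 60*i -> [5, 65, 125, 185, 245]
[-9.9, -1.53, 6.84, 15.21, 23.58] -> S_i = -9.90 + 8.37*i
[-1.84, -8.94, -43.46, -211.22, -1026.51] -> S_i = -1.84*4.86^i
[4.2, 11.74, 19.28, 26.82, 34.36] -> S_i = 4.20 + 7.54*i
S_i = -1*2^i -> [-1, -2, -4, -8, -16]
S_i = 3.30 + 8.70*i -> [3.3, 12.0, 20.7, 29.4, 38.1]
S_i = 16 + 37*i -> [16, 53, 90, 127, 164]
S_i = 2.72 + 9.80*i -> [2.72, 12.52, 22.32, 32.12, 41.92]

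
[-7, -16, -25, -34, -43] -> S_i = -7 + -9*i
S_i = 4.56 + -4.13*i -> [4.56, 0.43, -3.7, -7.83, -11.96]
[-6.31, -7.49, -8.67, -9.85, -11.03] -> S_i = -6.31 + -1.18*i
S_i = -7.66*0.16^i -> [-7.66, -1.23, -0.2, -0.03, -0.01]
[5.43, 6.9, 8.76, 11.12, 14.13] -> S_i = 5.43*1.27^i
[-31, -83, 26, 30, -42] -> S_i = Random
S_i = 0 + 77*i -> [0, 77, 154, 231, 308]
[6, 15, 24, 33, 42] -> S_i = 6 + 9*i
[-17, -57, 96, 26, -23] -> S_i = Random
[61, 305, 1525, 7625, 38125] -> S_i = 61*5^i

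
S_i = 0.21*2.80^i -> [0.21, 0.59, 1.65, 4.61, 12.91]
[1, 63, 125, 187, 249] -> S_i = 1 + 62*i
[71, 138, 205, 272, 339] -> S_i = 71 + 67*i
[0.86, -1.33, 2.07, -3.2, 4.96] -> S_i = 0.86*(-1.55)^i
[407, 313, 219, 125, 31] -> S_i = 407 + -94*i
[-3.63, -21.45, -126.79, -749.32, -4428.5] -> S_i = -3.63*5.91^i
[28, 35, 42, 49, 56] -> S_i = 28 + 7*i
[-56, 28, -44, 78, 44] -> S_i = Random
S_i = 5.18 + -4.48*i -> [5.18, 0.7, -3.78, -8.26, -12.74]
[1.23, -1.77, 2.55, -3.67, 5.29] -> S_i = 1.23*(-1.44)^i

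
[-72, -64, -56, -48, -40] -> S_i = -72 + 8*i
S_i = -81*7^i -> [-81, -567, -3969, -27783, -194481]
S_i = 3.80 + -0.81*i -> [3.8, 2.99, 2.18, 1.37, 0.56]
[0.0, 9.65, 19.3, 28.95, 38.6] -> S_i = 0.00 + 9.65*i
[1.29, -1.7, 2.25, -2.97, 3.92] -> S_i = 1.29*(-1.32)^i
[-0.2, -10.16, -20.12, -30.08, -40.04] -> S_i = -0.20 + -9.96*i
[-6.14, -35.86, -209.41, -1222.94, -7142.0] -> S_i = -6.14*5.84^i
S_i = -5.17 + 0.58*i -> [-5.17, -4.59, -4.01, -3.43, -2.85]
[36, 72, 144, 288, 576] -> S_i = 36*2^i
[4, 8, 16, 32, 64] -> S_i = 4*2^i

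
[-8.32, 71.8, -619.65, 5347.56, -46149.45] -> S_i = -8.32*(-8.63)^i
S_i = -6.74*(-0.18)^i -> [-6.74, 1.21, -0.22, 0.04, -0.01]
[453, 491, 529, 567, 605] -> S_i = 453 + 38*i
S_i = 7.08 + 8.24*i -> [7.08, 15.32, 23.56, 31.8, 40.04]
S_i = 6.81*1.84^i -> [6.81, 12.53, 23.06, 42.42, 78.06]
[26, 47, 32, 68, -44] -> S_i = Random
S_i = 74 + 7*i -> [74, 81, 88, 95, 102]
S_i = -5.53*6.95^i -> [-5.53, -38.43, -267.11, -1856.43, -12902.22]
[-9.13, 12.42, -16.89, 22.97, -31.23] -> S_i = -9.13*(-1.36)^i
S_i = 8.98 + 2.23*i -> [8.98, 11.21, 13.44, 15.67, 17.9]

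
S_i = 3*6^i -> [3, 18, 108, 648, 3888]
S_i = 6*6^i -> [6, 36, 216, 1296, 7776]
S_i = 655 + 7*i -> [655, 662, 669, 676, 683]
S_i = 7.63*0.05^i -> [7.63, 0.38, 0.02, 0.0, 0.0]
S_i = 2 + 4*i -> [2, 6, 10, 14, 18]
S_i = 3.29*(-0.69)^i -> [3.29, -2.27, 1.57, -1.08, 0.75]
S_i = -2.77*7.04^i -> [-2.77, -19.5, -137.29, -966.49, -6804.1]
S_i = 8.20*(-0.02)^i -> [8.2, -0.16, 0.0, -0.0, 0.0]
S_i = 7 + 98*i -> [7, 105, 203, 301, 399]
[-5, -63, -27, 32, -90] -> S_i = Random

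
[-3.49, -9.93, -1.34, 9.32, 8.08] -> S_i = Random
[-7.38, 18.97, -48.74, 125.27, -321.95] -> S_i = -7.38*(-2.57)^i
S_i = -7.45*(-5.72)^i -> [-7.45, 42.61, -243.75, 1394.26, -7975.18]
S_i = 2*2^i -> [2, 4, 8, 16, 32]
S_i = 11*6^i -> [11, 66, 396, 2376, 14256]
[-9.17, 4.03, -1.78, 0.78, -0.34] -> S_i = -9.17*(-0.44)^i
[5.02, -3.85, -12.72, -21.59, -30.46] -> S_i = 5.02 + -8.87*i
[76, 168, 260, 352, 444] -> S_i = 76 + 92*i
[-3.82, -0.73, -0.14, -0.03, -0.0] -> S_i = -3.82*0.19^i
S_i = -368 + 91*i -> [-368, -277, -186, -95, -4]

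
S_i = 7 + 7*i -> [7, 14, 21, 28, 35]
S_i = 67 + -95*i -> [67, -28, -123, -218, -313]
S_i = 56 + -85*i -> [56, -29, -114, -199, -284]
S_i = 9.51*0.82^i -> [9.51, 7.8, 6.39, 5.24, 4.3]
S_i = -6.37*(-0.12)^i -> [-6.37, 0.76, -0.09, 0.01, -0.0]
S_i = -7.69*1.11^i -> [-7.69, -8.54, -9.47, -10.52, -11.67]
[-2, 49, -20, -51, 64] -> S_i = Random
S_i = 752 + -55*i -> [752, 697, 642, 587, 532]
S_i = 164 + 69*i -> [164, 233, 302, 371, 440]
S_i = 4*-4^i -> [4, -16, 64, -256, 1024]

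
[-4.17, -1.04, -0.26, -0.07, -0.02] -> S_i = -4.17*0.25^i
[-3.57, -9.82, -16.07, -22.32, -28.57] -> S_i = -3.57 + -6.25*i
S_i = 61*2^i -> [61, 122, 244, 488, 976]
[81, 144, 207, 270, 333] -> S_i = 81 + 63*i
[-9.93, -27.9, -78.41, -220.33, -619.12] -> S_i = -9.93*2.81^i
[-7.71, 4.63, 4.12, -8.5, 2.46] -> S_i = Random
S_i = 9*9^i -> [9, 81, 729, 6561, 59049]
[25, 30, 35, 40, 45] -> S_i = 25 + 5*i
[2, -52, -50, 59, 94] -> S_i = Random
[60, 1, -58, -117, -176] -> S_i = 60 + -59*i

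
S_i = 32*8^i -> [32, 256, 2048, 16384, 131072]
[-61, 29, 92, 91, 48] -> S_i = Random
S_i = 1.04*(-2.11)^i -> [1.04, -2.19, 4.63, -9.77, 20.61]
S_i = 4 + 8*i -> [4, 12, 20, 28, 36]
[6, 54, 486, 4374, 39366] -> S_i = 6*9^i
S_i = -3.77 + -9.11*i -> [-3.77, -12.88, -21.99, -31.1, -40.21]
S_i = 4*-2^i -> [4, -8, 16, -32, 64]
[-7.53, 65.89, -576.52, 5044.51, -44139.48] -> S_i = -7.53*(-8.75)^i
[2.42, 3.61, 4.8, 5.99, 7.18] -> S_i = 2.42 + 1.19*i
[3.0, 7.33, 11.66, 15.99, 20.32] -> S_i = 3.00 + 4.33*i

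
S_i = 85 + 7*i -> [85, 92, 99, 106, 113]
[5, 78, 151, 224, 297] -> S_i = 5 + 73*i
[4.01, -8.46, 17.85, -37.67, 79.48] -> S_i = 4.01*(-2.11)^i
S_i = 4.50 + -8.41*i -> [4.5, -3.91, -12.32, -20.73, -29.14]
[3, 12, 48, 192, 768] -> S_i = 3*4^i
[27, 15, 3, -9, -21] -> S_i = 27 + -12*i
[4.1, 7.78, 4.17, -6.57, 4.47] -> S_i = Random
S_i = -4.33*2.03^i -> [-4.33, -8.79, -17.84, -36.22, -73.53]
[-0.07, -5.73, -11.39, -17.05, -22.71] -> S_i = -0.07 + -5.66*i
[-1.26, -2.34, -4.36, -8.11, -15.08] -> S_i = -1.26*1.86^i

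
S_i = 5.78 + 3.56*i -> [5.78, 9.34, 12.9, 16.46, 20.02]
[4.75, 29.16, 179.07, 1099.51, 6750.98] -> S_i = 4.75*6.14^i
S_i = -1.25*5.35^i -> [-1.25, -6.69, -35.78, -191.41, -1024.06]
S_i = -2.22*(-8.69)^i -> [-2.22, 19.29, -167.65, 1456.84, -12659.95]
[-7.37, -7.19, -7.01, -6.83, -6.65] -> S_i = -7.37 + 0.18*i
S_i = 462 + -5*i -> [462, 457, 452, 447, 442]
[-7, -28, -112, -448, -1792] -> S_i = -7*4^i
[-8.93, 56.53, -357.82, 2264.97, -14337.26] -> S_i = -8.93*(-6.33)^i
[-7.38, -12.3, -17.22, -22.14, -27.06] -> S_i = -7.38 + -4.92*i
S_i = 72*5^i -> [72, 360, 1800, 9000, 45000]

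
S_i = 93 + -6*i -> [93, 87, 81, 75, 69]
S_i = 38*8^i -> [38, 304, 2432, 19456, 155648]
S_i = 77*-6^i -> [77, -462, 2772, -16632, 99792]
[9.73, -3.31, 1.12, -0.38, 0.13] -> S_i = 9.73*(-0.34)^i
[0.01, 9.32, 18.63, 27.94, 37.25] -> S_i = 0.01 + 9.31*i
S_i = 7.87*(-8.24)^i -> [7.87, -64.85, 534.35, -4403.08, 36281.36]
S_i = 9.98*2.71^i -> [9.98, 27.05, 73.29, 198.63, 538.28]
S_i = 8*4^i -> [8, 32, 128, 512, 2048]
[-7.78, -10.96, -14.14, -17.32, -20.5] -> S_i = -7.78 + -3.18*i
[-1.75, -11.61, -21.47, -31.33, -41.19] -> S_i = -1.75 + -9.86*i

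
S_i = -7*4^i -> [-7, -28, -112, -448, -1792]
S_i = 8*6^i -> [8, 48, 288, 1728, 10368]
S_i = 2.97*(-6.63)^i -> [2.97, -19.69, 130.55, -865.56, 5738.66]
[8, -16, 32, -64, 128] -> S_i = 8*-2^i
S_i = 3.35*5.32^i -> [3.35, 17.82, 94.81, 504.41, 2683.44]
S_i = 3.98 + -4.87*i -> [3.98, -0.89, -5.76, -10.63, -15.5]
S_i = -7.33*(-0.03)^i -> [-7.33, 0.22, -0.01, 0.0, -0.0]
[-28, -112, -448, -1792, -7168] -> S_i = -28*4^i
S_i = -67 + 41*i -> [-67, -26, 15, 56, 97]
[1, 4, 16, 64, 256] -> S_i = 1*4^i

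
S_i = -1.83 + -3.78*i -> [-1.83, -5.61, -9.39, -13.17, -16.95]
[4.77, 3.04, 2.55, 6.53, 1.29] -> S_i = Random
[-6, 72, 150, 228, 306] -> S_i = -6 + 78*i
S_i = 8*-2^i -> [8, -16, 32, -64, 128]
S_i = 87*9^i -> [87, 783, 7047, 63423, 570807]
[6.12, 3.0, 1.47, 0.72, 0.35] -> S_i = 6.12*0.49^i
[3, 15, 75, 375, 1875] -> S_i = 3*5^i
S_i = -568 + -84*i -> [-568, -652, -736, -820, -904]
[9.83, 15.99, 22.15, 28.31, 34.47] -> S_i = 9.83 + 6.16*i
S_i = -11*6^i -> [-11, -66, -396, -2376, -14256]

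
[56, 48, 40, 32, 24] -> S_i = 56 + -8*i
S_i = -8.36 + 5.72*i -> [-8.36, -2.64, 3.08, 8.8, 14.52]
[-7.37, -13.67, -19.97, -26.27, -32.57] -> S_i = -7.37 + -6.30*i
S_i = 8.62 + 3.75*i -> [8.62, 12.37, 16.12, 19.87, 23.62]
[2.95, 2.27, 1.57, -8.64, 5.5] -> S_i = Random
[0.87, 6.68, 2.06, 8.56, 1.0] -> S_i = Random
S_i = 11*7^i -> [11, 77, 539, 3773, 26411]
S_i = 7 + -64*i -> [7, -57, -121, -185, -249]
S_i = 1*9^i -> [1, 9, 81, 729, 6561]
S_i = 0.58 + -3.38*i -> [0.58, -2.8, -6.18, -9.56, -12.94]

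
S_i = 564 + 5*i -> [564, 569, 574, 579, 584]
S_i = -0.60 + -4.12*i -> [-0.6, -4.72, -8.84, -12.96, -17.08]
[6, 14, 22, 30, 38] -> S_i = 6 + 8*i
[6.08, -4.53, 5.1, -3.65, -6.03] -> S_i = Random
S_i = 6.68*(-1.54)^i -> [6.68, -10.29, 15.84, -24.4, 37.57]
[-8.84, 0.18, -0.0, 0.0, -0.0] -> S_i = -8.84*(-0.02)^i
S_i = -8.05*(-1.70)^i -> [-8.05, 13.68, -23.26, 39.55, -67.23]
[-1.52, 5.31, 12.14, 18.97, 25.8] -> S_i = -1.52 + 6.83*i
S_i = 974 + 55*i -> [974, 1029, 1084, 1139, 1194]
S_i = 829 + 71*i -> [829, 900, 971, 1042, 1113]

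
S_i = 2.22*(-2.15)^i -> [2.22, -4.77, 10.26, -22.06, 47.44]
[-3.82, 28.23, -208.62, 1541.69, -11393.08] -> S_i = -3.82*(-7.39)^i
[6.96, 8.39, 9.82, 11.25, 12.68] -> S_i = 6.96 + 1.43*i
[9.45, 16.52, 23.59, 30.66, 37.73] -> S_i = 9.45 + 7.07*i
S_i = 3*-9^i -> [3, -27, 243, -2187, 19683]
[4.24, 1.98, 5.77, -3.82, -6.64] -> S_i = Random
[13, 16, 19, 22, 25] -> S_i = 13 + 3*i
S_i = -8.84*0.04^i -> [-8.84, -0.35, -0.01, -0.0, -0.0]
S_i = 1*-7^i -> [1, -7, 49, -343, 2401]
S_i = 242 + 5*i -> [242, 247, 252, 257, 262]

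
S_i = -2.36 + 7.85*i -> [-2.36, 5.49, 13.34, 21.19, 29.04]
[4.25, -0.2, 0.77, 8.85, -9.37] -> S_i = Random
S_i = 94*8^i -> [94, 752, 6016, 48128, 385024]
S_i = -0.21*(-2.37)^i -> [-0.21, 0.5, -1.18, 2.8, -6.63]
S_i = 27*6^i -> [27, 162, 972, 5832, 34992]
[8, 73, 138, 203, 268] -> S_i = 8 + 65*i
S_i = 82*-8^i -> [82, -656, 5248, -41984, 335872]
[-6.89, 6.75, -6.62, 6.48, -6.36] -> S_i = -6.89*(-0.98)^i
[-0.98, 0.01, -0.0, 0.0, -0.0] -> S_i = -0.98*(-0.01)^i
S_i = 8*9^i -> [8, 72, 648, 5832, 52488]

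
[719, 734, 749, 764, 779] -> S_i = 719 + 15*i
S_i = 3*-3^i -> [3, -9, 27, -81, 243]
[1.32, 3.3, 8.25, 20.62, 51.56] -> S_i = 1.32*2.50^i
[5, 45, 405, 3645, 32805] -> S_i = 5*9^i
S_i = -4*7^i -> [-4, -28, -196, -1372, -9604]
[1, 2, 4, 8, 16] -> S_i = 1*2^i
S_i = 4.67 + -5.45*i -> [4.67, -0.78, -6.23, -11.68, -17.13]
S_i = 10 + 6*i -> [10, 16, 22, 28, 34]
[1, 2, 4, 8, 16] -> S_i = 1*2^i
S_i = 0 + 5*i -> [0, 5, 10, 15, 20]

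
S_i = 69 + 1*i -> [69, 70, 71, 72, 73]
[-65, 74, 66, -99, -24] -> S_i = Random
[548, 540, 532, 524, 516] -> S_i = 548 + -8*i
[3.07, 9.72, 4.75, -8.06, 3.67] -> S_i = Random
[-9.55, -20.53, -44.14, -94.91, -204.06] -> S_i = -9.55*2.15^i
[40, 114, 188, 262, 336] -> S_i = 40 + 74*i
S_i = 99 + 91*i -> [99, 190, 281, 372, 463]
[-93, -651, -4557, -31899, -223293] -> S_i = -93*7^i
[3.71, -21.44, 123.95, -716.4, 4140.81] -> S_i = 3.71*(-5.78)^i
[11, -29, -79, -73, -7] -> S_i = Random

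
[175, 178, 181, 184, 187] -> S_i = 175 + 3*i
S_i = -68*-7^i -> [-68, 476, -3332, 23324, -163268]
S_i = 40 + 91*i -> [40, 131, 222, 313, 404]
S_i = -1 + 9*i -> [-1, 8, 17, 26, 35]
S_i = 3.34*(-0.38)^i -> [3.34, -1.27, 0.48, -0.18, 0.07]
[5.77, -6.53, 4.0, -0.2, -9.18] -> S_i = Random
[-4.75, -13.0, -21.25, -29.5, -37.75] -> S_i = -4.75 + -8.25*i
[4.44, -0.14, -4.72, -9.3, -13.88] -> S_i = 4.44 + -4.58*i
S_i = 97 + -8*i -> [97, 89, 81, 73, 65]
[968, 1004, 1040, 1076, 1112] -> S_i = 968 + 36*i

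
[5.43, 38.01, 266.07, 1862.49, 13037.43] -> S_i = 5.43*7.00^i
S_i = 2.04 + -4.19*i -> [2.04, -2.15, -6.34, -10.53, -14.72]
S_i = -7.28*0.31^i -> [-7.28, -2.26, -0.7, -0.22, -0.07]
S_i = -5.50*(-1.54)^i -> [-5.5, 8.47, -13.04, 20.09, -30.93]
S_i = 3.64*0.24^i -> [3.64, 0.87, 0.21, 0.05, 0.01]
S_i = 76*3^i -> [76, 228, 684, 2052, 6156]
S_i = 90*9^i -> [90, 810, 7290, 65610, 590490]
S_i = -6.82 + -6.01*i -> [-6.82, -12.83, -18.84, -24.85, -30.86]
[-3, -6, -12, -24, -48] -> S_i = -3*2^i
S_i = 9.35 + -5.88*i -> [9.35, 3.47, -2.41, -8.29, -14.17]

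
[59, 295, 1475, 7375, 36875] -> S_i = 59*5^i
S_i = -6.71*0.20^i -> [-6.71, -1.34, -0.27, -0.05, -0.01]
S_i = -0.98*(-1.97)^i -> [-0.98, 1.93, -3.8, 7.49, -14.76]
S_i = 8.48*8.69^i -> [8.48, 73.69, 640.38, 5564.87, 48358.74]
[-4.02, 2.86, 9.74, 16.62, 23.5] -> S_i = -4.02 + 6.88*i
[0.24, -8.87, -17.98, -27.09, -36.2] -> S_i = 0.24 + -9.11*i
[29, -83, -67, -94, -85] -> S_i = Random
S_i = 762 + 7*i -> [762, 769, 776, 783, 790]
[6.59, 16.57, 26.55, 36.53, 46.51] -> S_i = 6.59 + 9.98*i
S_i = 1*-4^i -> [1, -4, 16, -64, 256]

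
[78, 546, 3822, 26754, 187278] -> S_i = 78*7^i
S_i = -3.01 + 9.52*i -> [-3.01, 6.51, 16.03, 25.55, 35.07]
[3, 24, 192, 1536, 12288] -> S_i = 3*8^i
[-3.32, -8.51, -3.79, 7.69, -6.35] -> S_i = Random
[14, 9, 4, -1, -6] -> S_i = 14 + -5*i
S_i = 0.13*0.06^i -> [0.13, 0.01, 0.0, 0.0, 0.0]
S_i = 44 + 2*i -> [44, 46, 48, 50, 52]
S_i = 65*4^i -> [65, 260, 1040, 4160, 16640]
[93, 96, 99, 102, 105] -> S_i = 93 + 3*i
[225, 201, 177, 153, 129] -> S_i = 225 + -24*i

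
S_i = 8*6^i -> [8, 48, 288, 1728, 10368]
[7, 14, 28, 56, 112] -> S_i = 7*2^i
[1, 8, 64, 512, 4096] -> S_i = 1*8^i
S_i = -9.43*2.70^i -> [-9.43, -25.46, -68.74, -185.61, -501.15]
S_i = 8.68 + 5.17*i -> [8.68, 13.85, 19.02, 24.19, 29.36]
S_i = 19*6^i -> [19, 114, 684, 4104, 24624]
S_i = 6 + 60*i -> [6, 66, 126, 186, 246]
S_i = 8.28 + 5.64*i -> [8.28, 13.92, 19.56, 25.2, 30.84]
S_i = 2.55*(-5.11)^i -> [2.55, -13.03, 66.59, -340.25, 1738.7]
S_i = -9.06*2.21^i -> [-9.06, -20.02, -44.25, -97.79, -216.12]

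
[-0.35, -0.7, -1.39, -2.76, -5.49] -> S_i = -0.35*1.99^i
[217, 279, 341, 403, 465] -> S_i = 217 + 62*i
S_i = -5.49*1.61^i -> [-5.49, -8.84, -14.23, -22.91, -36.89]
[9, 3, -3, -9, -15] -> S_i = 9 + -6*i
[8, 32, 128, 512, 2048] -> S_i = 8*4^i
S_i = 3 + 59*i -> [3, 62, 121, 180, 239]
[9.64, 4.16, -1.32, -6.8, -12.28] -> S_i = 9.64 + -5.48*i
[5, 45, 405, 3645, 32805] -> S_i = 5*9^i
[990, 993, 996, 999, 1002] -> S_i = 990 + 3*i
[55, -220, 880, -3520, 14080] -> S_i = 55*-4^i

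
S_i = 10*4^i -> [10, 40, 160, 640, 2560]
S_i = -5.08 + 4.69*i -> [-5.08, -0.39, 4.3, 8.99, 13.68]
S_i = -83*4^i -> [-83, -332, -1328, -5312, -21248]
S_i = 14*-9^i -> [14, -126, 1134, -10206, 91854]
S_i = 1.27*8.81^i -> [1.27, 11.19, 98.57, 868.42, 7650.81]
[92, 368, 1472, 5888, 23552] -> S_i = 92*4^i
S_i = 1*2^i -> [1, 2, 4, 8, 16]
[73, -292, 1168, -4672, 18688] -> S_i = 73*-4^i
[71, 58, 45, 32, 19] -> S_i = 71 + -13*i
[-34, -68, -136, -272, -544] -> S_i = -34*2^i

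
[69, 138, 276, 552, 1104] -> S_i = 69*2^i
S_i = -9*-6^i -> [-9, 54, -324, 1944, -11664]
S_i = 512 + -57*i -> [512, 455, 398, 341, 284]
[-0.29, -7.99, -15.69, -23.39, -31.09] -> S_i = -0.29 + -7.70*i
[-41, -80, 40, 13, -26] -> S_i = Random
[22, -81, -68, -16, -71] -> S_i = Random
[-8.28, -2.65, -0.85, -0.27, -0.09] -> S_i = -8.28*0.32^i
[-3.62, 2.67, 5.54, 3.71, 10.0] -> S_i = Random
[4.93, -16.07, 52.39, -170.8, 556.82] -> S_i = 4.93*(-3.26)^i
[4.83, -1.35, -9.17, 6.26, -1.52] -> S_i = Random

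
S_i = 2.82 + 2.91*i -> [2.82, 5.73, 8.64, 11.55, 14.46]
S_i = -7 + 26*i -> [-7, 19, 45, 71, 97]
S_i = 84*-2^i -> [84, -168, 336, -672, 1344]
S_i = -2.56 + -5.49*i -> [-2.56, -8.05, -13.54, -19.03, -24.52]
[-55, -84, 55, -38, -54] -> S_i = Random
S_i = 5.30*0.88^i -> [5.3, 4.66, 4.1, 3.61, 3.18]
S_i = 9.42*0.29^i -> [9.42, 2.73, 0.79, 0.23, 0.07]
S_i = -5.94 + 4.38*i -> [-5.94, -1.56, 2.82, 7.2, 11.58]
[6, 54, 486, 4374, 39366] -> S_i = 6*9^i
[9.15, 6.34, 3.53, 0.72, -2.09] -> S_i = 9.15 + -2.81*i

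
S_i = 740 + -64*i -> [740, 676, 612, 548, 484]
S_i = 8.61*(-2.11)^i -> [8.61, -18.17, 38.33, -80.88, 170.66]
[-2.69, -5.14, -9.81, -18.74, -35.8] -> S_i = -2.69*1.91^i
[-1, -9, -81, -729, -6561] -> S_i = -1*9^i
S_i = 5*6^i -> [5, 30, 180, 1080, 6480]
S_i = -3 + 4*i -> [-3, 1, 5, 9, 13]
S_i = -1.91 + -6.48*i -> [-1.91, -8.39, -14.87, -21.35, -27.83]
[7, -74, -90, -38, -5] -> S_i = Random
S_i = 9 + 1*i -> [9, 10, 11, 12, 13]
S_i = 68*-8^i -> [68, -544, 4352, -34816, 278528]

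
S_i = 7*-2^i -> [7, -14, 28, -56, 112]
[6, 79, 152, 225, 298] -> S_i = 6 + 73*i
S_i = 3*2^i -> [3, 6, 12, 24, 48]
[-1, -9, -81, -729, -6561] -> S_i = -1*9^i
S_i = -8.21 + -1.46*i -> [-8.21, -9.67, -11.13, -12.59, -14.05]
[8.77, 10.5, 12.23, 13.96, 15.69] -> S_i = 8.77 + 1.73*i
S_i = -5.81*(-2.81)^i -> [-5.81, 16.33, -45.88, 128.91, -362.24]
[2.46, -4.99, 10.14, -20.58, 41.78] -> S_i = 2.46*(-2.03)^i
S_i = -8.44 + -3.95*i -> [-8.44, -12.39, -16.34, -20.29, -24.24]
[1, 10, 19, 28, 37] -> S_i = 1 + 9*i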